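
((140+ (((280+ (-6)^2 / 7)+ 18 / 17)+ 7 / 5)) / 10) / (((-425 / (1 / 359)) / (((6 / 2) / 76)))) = -763269 / 68994415000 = -0.00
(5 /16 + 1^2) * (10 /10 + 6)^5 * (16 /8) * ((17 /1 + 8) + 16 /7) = 9630411 /8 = 1203801.38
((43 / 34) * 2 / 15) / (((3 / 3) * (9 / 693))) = 3311 / 255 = 12.98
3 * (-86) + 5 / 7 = -1801 / 7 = -257.29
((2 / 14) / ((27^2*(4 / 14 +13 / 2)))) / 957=0.00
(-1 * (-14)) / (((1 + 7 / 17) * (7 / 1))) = 17 / 12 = 1.42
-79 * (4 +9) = -1027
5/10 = 1/2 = 0.50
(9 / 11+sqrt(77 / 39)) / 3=3 / 11+sqrt(3003) / 117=0.74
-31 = -31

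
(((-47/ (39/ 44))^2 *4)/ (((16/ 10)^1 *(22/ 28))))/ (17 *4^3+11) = 1943920/ 238797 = 8.14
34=34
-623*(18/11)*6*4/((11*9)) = -29904/121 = -247.14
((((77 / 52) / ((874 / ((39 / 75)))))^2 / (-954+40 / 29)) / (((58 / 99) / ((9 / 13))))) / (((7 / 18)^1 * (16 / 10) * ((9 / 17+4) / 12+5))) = -0.00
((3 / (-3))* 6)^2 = 36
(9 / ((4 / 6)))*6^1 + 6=87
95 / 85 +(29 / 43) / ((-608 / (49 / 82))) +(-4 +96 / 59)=-2700479535 / 2150239424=-1.26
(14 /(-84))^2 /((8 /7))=7 /288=0.02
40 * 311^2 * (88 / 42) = 170228960 / 21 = 8106140.95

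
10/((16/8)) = 5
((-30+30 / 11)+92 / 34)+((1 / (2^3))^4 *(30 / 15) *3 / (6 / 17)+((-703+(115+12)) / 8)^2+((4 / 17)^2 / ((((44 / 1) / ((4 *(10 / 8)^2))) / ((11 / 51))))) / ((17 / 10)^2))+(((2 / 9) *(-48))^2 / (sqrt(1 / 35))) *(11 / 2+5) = 990195352574849 / 191919230976+3584 *sqrt(35) / 3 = 12227.18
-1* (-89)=89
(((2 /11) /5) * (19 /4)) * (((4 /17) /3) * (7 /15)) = 266 /42075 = 0.01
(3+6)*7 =63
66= 66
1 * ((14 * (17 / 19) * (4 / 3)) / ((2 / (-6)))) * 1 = -952 / 19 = -50.11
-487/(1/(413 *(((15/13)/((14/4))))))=-861990/13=-66306.92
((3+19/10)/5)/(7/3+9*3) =147/4400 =0.03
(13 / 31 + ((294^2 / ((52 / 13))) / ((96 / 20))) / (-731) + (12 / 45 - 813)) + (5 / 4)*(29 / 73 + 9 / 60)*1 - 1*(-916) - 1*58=40.21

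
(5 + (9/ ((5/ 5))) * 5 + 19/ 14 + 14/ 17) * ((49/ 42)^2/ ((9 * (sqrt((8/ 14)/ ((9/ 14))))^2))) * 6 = 86933/ 1632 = 53.27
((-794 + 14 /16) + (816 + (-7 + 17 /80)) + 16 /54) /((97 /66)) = 389279 /34920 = 11.15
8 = 8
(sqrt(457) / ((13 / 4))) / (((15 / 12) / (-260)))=-1368.16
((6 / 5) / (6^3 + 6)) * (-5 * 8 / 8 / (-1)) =1 / 37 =0.03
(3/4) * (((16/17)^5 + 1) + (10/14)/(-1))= 15269619/19877998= 0.77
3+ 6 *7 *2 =87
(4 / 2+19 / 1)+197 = 218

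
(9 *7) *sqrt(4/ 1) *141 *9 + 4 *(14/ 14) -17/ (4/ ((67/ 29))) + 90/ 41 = 760438629/ 4756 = 159890.38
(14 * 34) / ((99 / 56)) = 26656 / 99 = 269.25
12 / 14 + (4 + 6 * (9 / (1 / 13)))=4948 / 7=706.86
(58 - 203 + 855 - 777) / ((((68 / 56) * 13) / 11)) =-10318 / 221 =-46.69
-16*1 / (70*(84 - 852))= 1 / 3360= 0.00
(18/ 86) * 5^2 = 225/ 43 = 5.23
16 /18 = 8 /9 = 0.89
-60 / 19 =-3.16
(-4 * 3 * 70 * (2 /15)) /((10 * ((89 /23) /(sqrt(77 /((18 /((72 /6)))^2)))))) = -2576 * sqrt(77) /1335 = -16.93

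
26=26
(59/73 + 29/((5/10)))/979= 4293/71467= 0.06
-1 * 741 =-741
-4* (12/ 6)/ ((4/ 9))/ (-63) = 2/ 7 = 0.29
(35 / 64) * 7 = 245 / 64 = 3.83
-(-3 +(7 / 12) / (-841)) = 30283 / 10092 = 3.00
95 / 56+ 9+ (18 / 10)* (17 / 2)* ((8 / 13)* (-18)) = -577961 / 3640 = -158.78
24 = 24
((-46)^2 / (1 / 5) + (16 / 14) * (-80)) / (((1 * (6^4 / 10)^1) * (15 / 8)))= 73420 / 1701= 43.16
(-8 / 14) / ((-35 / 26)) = 104 / 245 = 0.42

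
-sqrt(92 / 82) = -1.06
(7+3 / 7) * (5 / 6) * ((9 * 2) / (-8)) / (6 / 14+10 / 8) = -390 / 47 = -8.30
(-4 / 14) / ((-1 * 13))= 2 / 91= 0.02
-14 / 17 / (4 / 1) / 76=-7 / 2584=-0.00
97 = 97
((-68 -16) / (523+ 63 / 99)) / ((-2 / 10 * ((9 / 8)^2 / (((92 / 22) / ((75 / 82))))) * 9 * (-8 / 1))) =-6601 / 164025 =-0.04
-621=-621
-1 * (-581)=581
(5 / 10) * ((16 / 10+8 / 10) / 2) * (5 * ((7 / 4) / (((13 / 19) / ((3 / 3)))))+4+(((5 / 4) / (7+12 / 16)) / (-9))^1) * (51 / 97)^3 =1.46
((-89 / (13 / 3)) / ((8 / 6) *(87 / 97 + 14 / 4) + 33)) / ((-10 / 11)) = 854667 / 1470170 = 0.58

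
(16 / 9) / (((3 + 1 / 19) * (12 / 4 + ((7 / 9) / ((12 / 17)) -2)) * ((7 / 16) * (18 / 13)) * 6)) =0.08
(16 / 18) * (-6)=-16 / 3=-5.33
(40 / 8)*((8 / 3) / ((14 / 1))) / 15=4 / 63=0.06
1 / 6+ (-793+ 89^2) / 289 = 43057 / 1734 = 24.83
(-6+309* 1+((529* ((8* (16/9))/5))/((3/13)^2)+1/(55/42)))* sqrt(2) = 25445975* sqrt(2)/891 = 40388.38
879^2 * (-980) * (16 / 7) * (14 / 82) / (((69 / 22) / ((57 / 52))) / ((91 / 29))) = -8862130458720 / 27347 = -324062253.95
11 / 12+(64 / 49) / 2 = 1.57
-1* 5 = -5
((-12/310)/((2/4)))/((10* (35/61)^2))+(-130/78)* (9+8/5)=-50383853/2848125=-17.69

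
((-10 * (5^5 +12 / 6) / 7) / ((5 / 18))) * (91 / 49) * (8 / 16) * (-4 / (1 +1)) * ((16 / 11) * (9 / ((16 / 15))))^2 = 4498418.13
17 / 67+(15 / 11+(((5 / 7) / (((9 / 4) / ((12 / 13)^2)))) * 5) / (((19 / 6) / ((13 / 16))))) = 2503168 / 1274273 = 1.96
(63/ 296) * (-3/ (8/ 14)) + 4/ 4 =-139/ 1184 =-0.12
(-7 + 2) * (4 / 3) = -20 / 3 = -6.67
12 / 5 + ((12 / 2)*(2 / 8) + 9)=129 / 10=12.90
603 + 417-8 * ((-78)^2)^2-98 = -296119526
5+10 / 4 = 7.50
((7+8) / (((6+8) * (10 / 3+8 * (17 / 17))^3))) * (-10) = -2025 / 275128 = -0.01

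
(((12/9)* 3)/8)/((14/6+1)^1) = 3/20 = 0.15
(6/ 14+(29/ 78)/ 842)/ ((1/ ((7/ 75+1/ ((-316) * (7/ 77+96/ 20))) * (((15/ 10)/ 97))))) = 116544389593/ 189533435800800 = 0.00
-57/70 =-0.81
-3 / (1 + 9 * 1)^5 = -3 / 100000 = -0.00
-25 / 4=-6.25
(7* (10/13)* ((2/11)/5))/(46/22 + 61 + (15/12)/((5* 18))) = 2016/649727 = 0.00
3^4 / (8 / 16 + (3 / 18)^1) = 243 / 2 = 121.50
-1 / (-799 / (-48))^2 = -2304 / 638401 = -0.00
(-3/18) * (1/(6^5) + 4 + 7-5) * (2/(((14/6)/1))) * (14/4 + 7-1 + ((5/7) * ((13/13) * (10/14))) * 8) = -62100467/5334336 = -11.64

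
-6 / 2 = -3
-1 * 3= -3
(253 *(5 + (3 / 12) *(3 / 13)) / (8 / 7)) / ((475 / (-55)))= -5123503 / 39520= -129.64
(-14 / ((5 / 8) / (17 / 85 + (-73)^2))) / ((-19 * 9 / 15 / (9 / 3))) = 2984352 / 95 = 31414.23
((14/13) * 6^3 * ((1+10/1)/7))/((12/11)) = 4356/13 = 335.08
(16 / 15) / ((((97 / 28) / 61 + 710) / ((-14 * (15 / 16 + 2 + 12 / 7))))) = -1779736 / 18191655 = -0.10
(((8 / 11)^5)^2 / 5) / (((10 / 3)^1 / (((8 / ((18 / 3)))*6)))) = 12884901888 / 648435615025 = 0.02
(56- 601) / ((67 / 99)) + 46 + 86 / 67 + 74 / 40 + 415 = -457161 / 1340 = -341.16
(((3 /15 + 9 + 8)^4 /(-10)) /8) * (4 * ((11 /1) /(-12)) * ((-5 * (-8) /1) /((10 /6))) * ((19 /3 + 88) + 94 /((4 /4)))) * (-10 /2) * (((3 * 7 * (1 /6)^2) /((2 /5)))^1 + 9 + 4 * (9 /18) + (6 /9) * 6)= -335716001797 /225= -1492071119.10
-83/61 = -1.36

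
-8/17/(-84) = 2/357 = 0.01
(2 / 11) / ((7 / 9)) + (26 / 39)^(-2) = 765 / 308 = 2.48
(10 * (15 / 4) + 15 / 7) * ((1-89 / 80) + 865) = 7680201 / 224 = 34286.61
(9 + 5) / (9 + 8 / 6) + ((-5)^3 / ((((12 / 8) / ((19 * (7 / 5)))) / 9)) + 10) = -618098 / 31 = -19938.65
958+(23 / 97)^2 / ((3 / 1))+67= 28933204 / 28227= 1025.02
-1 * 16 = -16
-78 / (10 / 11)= -429 / 5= -85.80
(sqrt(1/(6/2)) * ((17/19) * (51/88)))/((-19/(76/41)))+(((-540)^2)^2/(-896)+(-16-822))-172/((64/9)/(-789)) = -10626776455/112-289 * sqrt(3)/17138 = -94881932.66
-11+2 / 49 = -537 / 49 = -10.96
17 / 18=0.94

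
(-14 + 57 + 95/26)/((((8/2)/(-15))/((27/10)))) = -98253/208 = -472.37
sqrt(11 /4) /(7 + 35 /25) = 5 * sqrt(11) /84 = 0.20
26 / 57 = 0.46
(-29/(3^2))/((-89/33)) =319/267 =1.19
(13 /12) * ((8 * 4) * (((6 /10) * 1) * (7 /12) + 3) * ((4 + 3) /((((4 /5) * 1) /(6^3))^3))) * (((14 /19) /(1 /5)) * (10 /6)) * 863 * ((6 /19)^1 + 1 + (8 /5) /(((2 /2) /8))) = 432078426761436000 /361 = 1196893148923645.43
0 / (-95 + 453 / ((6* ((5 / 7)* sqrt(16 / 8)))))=0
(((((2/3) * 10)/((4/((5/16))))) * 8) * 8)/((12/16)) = 400/9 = 44.44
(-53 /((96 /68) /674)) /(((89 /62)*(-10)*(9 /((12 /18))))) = 9412747 /72090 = 130.57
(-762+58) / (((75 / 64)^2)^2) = -11811160064 / 31640625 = -373.29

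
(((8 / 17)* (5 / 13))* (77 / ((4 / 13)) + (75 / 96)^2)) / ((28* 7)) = 1284405 / 5544448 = 0.23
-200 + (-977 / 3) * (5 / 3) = -6685 / 9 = -742.78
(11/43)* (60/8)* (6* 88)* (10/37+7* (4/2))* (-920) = -21159705600/1591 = -13299626.40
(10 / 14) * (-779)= -3895 / 7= -556.43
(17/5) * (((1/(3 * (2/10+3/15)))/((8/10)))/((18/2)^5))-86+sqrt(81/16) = -118688405/1417176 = -83.75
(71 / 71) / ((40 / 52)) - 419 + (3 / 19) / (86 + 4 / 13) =-417.70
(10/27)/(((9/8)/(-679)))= -54320/243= -223.54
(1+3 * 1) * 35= 140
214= 214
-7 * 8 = -56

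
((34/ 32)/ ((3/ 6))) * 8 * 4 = 68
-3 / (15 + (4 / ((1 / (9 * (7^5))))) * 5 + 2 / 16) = -24 / 24202201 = -0.00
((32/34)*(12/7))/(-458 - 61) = -64/20587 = -0.00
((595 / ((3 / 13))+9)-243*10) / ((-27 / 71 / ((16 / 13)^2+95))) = -39930.91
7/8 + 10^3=8007/8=1000.88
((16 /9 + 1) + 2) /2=43 /18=2.39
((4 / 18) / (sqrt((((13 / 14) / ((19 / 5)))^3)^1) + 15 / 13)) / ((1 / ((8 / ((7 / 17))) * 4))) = 38029368832 / 2513000985 - 90832768 * sqrt(17290) / 7539002955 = 13.55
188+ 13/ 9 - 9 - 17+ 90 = 2281/ 9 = 253.44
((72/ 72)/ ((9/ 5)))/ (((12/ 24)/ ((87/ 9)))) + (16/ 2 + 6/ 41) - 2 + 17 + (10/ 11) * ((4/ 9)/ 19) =7845137/ 231363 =33.91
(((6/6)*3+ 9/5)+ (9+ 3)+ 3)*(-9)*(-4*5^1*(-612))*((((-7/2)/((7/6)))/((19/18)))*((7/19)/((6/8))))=1099308672/361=3045176.38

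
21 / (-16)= -21 / 16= -1.31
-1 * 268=-268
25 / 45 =5 / 9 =0.56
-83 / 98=-0.85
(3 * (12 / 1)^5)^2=557256278016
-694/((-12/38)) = 6593/3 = 2197.67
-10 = -10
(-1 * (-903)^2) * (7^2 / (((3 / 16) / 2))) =-426187104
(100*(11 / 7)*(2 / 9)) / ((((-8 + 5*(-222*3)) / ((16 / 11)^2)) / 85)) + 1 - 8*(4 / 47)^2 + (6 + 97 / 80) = 1282226810041 / 204397356240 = 6.27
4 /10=2 /5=0.40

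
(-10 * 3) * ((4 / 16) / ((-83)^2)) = -15 / 13778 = -0.00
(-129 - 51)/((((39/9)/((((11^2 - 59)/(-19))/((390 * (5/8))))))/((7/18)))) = 3472/16055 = 0.22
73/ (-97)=-73/ 97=-0.75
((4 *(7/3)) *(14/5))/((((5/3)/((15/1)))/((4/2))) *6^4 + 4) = 98/285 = 0.34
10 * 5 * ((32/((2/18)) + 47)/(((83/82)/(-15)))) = -20602500/83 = -248222.89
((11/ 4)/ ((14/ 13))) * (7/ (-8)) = -143/ 64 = -2.23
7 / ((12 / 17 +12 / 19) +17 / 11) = 2.43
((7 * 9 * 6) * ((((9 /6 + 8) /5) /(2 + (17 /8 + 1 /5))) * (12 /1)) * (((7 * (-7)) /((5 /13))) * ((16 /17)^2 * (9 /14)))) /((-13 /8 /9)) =200156479488 /249985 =800673.96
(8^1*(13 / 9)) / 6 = 52 / 27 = 1.93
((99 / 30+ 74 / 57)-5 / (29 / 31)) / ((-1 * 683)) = 12341 / 11289990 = 0.00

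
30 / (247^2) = 30 / 61009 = 0.00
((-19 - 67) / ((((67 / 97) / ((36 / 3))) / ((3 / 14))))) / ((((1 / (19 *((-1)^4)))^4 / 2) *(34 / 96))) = -235616968.18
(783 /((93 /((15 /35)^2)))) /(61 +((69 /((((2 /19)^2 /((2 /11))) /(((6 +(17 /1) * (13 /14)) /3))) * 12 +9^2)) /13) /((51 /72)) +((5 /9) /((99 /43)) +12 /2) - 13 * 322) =-458925457765203 /1222287902976431242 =-0.00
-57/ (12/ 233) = -4427/ 4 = -1106.75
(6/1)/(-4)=-3/2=-1.50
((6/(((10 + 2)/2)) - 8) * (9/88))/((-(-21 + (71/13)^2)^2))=1799343/195893632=0.01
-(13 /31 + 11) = -11.42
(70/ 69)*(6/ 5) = 28/ 23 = 1.22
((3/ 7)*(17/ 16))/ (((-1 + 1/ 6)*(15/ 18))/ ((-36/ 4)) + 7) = 4131/ 64204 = 0.06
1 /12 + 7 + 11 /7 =727 /84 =8.65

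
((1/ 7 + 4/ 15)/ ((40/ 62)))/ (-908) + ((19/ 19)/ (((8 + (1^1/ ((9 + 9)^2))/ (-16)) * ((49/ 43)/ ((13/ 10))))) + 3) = 1739165590339/ 553538319600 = 3.14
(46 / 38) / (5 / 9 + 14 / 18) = 69 / 76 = 0.91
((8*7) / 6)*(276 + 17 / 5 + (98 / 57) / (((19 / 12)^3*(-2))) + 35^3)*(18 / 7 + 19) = 8688375.60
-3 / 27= -1 / 9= -0.11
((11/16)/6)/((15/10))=11/144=0.08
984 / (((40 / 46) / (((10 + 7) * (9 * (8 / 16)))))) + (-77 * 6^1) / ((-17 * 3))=7358999 / 85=86576.46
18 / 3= 6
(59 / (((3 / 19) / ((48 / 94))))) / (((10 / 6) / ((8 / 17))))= 215232 / 3995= 53.88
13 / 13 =1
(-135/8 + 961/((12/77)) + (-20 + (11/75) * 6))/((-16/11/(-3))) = 40460783/3200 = 12643.99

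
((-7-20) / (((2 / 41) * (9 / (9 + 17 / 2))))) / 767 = -4305 / 3068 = -1.40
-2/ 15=-0.13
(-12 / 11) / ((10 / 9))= -54 / 55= -0.98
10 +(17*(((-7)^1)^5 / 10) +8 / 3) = -856777 / 30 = -28559.23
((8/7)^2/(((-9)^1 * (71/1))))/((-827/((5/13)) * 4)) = 80/336624561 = 0.00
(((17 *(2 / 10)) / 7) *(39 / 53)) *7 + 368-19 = 93148 / 265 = 351.50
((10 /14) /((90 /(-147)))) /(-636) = 7 /3816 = 0.00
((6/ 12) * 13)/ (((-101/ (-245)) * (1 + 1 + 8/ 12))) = 9555/ 1616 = 5.91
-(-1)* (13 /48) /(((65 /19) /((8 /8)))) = 19 /240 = 0.08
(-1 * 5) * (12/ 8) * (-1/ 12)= 5/ 8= 0.62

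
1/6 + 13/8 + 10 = 283/24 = 11.79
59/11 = 5.36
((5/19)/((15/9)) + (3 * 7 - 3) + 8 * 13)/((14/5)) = 11605/266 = 43.63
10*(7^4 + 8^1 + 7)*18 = 434880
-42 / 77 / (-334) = 0.00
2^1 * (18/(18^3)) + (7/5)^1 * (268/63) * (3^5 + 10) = 1220477/810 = 1506.76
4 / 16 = 1 / 4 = 0.25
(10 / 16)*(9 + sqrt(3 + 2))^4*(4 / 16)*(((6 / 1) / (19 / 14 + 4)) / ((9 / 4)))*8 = 9632*sqrt(5) / 5 + 252448 / 45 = 9917.52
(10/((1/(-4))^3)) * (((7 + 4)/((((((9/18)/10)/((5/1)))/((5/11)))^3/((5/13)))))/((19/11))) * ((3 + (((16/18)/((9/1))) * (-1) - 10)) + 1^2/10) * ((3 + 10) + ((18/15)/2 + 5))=1405912000000000/73359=19164819585.87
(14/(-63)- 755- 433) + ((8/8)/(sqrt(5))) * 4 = -1186.43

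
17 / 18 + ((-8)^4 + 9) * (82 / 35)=1211915 / 126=9618.37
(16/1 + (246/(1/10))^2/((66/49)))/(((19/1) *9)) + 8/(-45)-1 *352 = 81265216/3135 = 25921.92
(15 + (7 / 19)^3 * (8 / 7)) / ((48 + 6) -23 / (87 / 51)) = 2995033 / 8059325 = 0.37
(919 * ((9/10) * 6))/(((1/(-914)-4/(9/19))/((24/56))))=-612335214/2431555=-251.83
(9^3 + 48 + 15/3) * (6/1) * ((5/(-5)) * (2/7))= -9384/7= -1340.57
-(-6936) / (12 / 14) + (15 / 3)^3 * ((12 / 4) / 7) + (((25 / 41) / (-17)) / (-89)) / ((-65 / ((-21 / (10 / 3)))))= 91963550743 / 11290006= 8145.57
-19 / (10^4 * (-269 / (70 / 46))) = 133 / 12374000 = 0.00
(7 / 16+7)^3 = 1685159 / 4096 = 411.42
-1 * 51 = -51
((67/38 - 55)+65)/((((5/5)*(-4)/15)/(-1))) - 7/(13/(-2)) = 89293/1976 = 45.19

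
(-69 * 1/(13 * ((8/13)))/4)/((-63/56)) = 23/12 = 1.92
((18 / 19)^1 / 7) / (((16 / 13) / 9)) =1053 / 1064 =0.99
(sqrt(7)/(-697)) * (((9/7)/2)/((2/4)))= -9 * sqrt(7)/4879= -0.00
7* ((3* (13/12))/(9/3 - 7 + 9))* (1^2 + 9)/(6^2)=91/72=1.26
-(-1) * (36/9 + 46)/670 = 5/67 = 0.07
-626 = -626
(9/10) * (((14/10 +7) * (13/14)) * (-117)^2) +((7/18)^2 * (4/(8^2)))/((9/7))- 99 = 111971819167/1166400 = 95997.79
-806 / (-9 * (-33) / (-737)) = 54002 / 27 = 2000.07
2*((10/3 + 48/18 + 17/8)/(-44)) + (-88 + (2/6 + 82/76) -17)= -1042897/10032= -103.96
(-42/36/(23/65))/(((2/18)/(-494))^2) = -1498991130/23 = -65173527.39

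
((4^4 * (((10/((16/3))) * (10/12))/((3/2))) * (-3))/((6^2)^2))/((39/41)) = -0.65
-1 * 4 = -4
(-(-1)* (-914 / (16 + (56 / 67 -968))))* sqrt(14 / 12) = 30619* sqrt(42) / 191184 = 1.04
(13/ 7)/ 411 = 13/ 2877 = 0.00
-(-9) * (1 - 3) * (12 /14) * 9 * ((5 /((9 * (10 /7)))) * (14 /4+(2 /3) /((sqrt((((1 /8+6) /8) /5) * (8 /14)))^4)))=-239661 /49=-4891.04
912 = 912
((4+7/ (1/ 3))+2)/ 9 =3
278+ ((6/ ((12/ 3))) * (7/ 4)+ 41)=2573/ 8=321.62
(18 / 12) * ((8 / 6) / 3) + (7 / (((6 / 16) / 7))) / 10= 206 / 15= 13.73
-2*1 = -2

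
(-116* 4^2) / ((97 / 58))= -107648 / 97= -1109.77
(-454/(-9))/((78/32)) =7264/351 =20.70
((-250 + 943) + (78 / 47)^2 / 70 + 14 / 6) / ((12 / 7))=40322054 / 99405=405.63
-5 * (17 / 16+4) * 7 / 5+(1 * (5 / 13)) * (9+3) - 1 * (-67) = 7525 / 208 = 36.18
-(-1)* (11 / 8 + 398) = 3195 / 8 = 399.38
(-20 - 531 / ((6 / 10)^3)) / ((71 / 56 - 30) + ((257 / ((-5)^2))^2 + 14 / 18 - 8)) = -780675000 / 21963071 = -35.54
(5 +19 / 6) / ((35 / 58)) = 203 / 15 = 13.53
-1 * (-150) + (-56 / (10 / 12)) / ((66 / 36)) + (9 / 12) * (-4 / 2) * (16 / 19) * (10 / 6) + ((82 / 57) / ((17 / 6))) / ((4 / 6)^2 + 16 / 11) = 111.51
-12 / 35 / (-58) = 0.01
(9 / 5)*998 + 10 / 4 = 17989 / 10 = 1798.90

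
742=742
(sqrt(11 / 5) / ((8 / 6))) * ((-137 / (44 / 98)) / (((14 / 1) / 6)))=-8631 * sqrt(55) / 440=-145.48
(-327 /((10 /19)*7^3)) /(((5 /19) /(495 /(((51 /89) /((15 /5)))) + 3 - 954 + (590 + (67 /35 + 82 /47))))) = -7375273533351 /479599750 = -15377.98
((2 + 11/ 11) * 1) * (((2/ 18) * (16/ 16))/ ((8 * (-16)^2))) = 1/ 6144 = 0.00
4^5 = 1024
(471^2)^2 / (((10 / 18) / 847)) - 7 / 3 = 1125461914227154 / 15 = 75030794281810.27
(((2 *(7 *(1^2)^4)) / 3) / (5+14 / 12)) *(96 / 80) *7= 1176 / 185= 6.36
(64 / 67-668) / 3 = -44692 / 201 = -222.35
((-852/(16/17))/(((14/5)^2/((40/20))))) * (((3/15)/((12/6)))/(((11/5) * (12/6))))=-5.25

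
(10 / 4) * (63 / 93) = 105 / 62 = 1.69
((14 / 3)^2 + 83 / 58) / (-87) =-12115 / 45414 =-0.27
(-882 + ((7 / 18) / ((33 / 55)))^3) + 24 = -135061237 / 157464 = -857.73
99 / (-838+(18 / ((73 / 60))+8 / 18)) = -65043 / 540554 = -0.12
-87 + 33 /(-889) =-77376 /889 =-87.04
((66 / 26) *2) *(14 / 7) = 132 / 13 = 10.15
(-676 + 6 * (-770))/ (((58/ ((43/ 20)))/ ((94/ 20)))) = -668951/ 725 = -922.69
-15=-15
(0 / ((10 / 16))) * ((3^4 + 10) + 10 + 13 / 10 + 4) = 0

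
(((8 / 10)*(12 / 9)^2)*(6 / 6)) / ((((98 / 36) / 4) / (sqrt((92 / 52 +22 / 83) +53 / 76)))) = 256*sqrt(4592367507) / 5022745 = 3.45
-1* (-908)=908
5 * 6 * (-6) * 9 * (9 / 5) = -2916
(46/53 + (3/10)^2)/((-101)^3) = -5077/5460595300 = -0.00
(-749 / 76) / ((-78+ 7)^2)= -749 / 383116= -0.00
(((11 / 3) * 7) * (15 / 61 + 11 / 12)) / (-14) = -9361 / 4392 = -2.13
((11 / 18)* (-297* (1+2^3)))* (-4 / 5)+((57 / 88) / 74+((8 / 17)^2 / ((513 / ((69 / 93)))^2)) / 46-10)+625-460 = 3478811642942718253 / 2379799433824560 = 1461.81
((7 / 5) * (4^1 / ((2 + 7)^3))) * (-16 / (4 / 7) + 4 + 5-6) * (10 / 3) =-1400 / 2187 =-0.64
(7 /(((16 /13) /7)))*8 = 637 /2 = 318.50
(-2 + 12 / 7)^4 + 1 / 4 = 2465 / 9604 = 0.26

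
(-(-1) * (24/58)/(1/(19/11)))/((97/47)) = 10716/30943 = 0.35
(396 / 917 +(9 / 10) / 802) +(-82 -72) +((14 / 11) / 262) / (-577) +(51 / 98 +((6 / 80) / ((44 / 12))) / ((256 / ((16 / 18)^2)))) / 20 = -72243229968193517 / 470514199478400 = -153.54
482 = 482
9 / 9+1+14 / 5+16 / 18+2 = 346 / 45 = 7.69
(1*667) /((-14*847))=-667 /11858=-0.06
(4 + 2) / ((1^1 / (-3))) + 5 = -13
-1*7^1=-7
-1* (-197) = 197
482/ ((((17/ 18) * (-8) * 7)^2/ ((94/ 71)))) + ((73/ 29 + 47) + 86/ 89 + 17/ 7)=551599368263/ 10380069644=53.14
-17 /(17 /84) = -84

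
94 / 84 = 47 / 42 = 1.12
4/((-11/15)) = -60/11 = -5.45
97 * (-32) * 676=-2098304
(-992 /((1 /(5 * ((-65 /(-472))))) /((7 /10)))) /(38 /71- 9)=56.49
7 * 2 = 14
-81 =-81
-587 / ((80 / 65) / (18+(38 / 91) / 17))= -4091977 / 476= -8596.59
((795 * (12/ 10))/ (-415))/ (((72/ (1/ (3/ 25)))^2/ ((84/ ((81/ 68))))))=-788375/ 363042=-2.17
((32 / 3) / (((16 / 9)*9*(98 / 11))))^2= 121 / 21609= 0.01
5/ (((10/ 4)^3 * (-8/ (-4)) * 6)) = 2/ 75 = 0.03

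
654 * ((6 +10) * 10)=104640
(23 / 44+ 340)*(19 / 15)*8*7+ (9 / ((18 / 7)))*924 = 4519088 / 165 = 27388.41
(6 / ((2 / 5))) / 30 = 1 / 2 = 0.50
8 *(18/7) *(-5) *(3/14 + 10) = -51480/49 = -1050.61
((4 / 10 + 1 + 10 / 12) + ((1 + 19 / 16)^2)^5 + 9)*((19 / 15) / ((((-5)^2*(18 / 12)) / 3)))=789706082228277989 / 3092376453120000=255.37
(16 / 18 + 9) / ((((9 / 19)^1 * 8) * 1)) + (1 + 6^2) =25667 / 648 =39.61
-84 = -84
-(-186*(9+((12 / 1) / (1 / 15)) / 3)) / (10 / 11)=14117.40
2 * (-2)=-4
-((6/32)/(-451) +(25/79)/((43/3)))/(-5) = 531009/122563760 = 0.00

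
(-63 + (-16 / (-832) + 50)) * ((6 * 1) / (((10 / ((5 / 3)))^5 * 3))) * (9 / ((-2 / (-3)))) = -75 / 1664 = -0.05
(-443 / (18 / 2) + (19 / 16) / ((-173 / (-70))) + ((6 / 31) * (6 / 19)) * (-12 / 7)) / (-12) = 4.07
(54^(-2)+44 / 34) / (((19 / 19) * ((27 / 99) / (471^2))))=17398718491 / 16524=1052936.24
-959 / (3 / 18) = -5754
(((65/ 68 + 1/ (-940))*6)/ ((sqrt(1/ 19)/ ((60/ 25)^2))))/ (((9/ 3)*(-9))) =-5.33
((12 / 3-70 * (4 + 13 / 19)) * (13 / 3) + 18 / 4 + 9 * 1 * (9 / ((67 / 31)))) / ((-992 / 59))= 613578937 / 7576896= 80.98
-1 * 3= -3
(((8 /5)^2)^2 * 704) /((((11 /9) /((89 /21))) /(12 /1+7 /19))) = 197873.39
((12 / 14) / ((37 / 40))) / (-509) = -0.00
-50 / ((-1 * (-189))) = -50 / 189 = -0.26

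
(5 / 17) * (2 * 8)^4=327680 / 17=19275.29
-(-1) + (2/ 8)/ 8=33/ 32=1.03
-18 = -18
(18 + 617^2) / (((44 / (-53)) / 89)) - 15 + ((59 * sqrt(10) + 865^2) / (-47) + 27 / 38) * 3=-1605521916593 / 39292 - 177 * sqrt(10) / 47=-40861304.71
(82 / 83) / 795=82 / 65985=0.00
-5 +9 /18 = -9 /2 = -4.50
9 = 9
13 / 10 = 1.30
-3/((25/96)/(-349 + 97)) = 72576/25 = 2903.04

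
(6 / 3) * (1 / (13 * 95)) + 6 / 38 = 197 / 1235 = 0.16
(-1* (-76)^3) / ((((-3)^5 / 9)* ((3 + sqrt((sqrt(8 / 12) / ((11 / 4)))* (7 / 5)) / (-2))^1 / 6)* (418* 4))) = -438976 / (-228* 2^(1 / 4)* 3^(3 / 4)* sqrt(385) / 5 + 22572) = -21.79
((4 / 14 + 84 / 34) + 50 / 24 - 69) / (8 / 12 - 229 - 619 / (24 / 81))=183242 / 6618661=0.03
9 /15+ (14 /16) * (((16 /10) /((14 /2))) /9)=28 /45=0.62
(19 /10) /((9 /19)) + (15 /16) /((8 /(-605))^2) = 247251707 /46080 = 5365.71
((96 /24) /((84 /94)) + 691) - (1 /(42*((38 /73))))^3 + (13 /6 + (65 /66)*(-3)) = 31065709601581 /44718924096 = 694.69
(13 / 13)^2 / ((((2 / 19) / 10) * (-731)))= -95 / 731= -0.13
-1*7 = -7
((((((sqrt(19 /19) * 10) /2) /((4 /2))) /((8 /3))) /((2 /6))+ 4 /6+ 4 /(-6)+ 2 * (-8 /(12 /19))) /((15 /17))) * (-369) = 753457 /80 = 9418.21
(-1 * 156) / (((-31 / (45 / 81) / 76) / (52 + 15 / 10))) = 11367.31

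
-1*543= -543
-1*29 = -29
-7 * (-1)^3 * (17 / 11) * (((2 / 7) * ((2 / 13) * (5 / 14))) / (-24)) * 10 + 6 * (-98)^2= 346089319 / 6006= 57623.93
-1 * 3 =-3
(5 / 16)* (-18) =-45 / 8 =-5.62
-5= -5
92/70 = 46/35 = 1.31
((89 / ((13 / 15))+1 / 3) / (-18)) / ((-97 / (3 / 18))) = 0.01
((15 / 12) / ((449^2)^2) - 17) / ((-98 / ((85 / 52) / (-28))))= -33559475328765 / 3313864647556736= -0.01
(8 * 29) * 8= 1856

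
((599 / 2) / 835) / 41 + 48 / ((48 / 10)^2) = 859469 / 410820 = 2.09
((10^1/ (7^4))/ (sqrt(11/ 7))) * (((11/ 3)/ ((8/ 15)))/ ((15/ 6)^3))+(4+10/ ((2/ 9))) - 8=2 * sqrt(77)/ 12005+41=41.00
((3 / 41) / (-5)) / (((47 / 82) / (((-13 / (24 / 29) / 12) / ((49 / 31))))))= 11687 / 552720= 0.02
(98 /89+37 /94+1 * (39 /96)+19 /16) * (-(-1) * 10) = 2067065 /66928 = 30.88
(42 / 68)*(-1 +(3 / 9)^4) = -280 / 459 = -0.61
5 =5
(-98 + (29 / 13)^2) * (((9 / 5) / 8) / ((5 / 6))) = -25.12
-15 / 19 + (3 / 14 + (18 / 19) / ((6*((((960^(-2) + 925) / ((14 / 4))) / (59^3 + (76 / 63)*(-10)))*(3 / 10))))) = 408.41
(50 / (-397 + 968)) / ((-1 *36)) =-25 / 10278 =-0.00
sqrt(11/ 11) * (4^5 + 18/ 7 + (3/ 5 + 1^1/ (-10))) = 14379/ 14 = 1027.07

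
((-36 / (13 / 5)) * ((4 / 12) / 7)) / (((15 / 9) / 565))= -20340 / 91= -223.52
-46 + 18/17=-764/17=-44.94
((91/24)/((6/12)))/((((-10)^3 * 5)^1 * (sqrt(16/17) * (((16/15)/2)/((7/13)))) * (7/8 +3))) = -49 * sqrt(17)/496000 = -0.00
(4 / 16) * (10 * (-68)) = -170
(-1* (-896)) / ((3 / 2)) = 1792 / 3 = 597.33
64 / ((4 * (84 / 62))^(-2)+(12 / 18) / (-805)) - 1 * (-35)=211502585 / 107827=1961.50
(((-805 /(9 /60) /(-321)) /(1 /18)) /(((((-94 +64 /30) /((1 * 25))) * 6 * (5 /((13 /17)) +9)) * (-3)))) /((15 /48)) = 1610000 /1718313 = 0.94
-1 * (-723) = 723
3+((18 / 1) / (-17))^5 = 1.67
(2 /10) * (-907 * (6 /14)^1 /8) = -2721 /280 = -9.72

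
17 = 17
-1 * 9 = -9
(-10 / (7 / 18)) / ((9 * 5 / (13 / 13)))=-4 / 7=-0.57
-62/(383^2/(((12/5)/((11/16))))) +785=6333285671/8067895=785.00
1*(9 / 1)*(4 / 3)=12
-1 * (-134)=134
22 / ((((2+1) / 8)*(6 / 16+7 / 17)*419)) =23936 / 134499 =0.18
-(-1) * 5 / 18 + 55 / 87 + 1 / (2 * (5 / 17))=2.61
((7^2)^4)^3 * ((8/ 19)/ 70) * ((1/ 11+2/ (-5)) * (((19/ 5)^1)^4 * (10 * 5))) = -3713487180911075011889.84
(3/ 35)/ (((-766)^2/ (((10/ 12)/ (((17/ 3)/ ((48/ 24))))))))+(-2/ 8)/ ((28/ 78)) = -13893543/ 19949704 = -0.70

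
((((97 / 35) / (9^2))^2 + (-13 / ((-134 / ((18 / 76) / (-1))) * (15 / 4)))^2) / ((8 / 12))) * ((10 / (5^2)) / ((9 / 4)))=12589233704 / 39073668576075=0.00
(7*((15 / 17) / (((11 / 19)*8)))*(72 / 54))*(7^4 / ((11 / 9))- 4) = 14340725 / 4114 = 3485.83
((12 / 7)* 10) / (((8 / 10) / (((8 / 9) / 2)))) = 9.52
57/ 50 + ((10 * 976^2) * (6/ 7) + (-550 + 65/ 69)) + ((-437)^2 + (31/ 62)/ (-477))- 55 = 16041555542027/ 1919925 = 8355303.22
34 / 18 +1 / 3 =20 / 9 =2.22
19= 19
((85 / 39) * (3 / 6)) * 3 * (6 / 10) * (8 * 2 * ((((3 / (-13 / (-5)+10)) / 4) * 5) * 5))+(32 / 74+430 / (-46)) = 37.79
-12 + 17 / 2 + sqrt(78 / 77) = -7 / 2 + sqrt(6006) / 77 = -2.49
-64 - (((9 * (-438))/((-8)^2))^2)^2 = -14392906.86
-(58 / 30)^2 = -841 / 225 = -3.74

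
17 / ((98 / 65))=11.28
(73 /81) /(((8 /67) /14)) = 34237 /324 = 105.67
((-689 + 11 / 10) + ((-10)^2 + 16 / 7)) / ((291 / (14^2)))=-573902 / 1455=-394.43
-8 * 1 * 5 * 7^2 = -1960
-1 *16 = -16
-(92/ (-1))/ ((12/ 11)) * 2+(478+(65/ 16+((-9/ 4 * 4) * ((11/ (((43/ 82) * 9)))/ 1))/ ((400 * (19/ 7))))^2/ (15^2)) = 5180296594252907/ 8009868000000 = 646.74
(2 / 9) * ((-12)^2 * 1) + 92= 124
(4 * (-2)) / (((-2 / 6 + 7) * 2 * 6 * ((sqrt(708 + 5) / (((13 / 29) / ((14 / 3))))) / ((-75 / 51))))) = 195 * sqrt(713) / 9842252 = 0.00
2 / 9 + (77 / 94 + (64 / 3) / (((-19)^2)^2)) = 114830849 / 110251566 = 1.04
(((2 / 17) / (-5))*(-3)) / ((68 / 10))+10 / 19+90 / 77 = 721109 / 422807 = 1.71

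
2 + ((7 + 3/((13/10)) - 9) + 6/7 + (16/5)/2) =2168/455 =4.76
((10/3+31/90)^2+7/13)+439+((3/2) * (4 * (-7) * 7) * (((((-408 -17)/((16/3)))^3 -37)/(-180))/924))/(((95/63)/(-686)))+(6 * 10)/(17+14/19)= 12376493536929476753/30378372710400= 407411.34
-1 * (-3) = 3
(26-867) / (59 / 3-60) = 2523 / 121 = 20.85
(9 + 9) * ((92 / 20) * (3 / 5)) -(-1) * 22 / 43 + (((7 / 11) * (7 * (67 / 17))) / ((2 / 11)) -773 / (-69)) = 398350451 / 2521950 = 157.95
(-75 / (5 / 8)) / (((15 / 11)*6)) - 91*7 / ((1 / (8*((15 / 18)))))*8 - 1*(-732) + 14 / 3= -99754 / 3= -33251.33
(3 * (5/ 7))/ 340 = 3/ 476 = 0.01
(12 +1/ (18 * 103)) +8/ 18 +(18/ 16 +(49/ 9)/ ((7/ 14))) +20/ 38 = 3520513/ 140904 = 24.99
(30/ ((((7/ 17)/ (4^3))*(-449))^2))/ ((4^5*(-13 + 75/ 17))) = -294780/ 721126777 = -0.00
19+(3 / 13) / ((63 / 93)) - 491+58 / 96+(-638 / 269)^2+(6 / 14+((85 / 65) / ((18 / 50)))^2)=-7160589163025 / 15848795664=-451.81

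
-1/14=-0.07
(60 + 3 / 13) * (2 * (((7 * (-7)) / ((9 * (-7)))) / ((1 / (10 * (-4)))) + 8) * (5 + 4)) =-25056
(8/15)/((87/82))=656/1305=0.50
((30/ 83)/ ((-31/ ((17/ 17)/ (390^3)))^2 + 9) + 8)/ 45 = 748441489623048002002/ 4209983379129645011205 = 0.18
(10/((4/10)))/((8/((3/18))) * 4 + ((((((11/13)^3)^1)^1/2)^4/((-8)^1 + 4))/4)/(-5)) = 745538723919392000/5725740538129307281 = 0.13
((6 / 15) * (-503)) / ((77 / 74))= -74444 / 385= -193.36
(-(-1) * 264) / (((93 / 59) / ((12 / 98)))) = 31152 / 1519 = 20.51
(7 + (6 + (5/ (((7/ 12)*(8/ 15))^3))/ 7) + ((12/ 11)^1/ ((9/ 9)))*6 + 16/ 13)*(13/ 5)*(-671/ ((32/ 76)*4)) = -141654536537/ 3073280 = -46092.30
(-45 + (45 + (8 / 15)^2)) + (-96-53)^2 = 4995289 / 225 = 22201.28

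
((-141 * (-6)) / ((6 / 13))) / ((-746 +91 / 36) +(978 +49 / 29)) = 1913652 / 246611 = 7.76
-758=-758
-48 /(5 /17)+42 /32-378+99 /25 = -214371 /400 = -535.93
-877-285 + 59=-1103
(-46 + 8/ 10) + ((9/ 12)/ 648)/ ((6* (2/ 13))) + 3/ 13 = -30304819/ 673920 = -44.97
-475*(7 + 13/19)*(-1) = 3650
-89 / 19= -4.68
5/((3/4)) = 20/3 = 6.67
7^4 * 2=4802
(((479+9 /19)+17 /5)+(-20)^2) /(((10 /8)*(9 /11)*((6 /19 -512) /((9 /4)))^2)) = 0.02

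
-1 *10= -10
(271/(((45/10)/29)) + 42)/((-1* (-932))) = 4024/2097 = 1.92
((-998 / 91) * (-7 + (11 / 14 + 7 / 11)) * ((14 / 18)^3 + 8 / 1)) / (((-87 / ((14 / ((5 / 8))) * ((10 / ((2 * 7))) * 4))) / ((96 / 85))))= -83396392960 / 193714983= -430.51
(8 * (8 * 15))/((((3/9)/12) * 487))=34560/487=70.97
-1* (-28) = 28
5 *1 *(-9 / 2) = -45 / 2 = -22.50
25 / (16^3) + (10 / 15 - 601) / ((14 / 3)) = -3688273 / 28672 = -128.64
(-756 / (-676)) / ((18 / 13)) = 21 / 26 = 0.81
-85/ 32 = -2.66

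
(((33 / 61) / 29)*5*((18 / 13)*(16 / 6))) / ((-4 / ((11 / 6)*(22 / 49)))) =-0.07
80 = 80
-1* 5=-5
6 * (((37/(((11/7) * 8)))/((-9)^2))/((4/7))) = 1813/4752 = 0.38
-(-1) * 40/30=4/3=1.33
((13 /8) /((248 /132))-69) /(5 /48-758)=101385 /1127749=0.09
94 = 94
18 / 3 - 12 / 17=90 / 17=5.29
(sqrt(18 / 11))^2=1.64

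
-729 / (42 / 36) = -4374 / 7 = -624.86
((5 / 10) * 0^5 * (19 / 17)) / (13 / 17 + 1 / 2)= 0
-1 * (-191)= 191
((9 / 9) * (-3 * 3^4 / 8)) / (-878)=243 / 7024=0.03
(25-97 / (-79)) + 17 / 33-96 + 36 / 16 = -698749 / 10428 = -67.01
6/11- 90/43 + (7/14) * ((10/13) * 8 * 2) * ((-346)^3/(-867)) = 1567390239868/5331183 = 294004.21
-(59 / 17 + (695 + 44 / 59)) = -701314 / 1003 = -699.22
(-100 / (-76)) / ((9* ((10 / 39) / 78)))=845 / 19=44.47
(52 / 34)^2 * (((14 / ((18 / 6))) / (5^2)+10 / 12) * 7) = 7098 / 425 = 16.70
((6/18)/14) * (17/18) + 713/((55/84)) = 45279287/41580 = 1088.97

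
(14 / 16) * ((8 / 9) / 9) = 7 / 81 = 0.09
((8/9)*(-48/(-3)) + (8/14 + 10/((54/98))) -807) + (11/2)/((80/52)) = -5824853/7560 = -770.48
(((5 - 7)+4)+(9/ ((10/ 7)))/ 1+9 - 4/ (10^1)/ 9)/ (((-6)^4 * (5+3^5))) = 1553/ 28926720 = 0.00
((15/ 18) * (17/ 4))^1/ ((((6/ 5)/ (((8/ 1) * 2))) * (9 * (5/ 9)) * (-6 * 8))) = -85/ 432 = -0.20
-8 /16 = -1 /2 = -0.50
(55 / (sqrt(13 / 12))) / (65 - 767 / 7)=-385* sqrt(39) / 2028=-1.19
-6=-6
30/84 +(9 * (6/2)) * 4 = 1517/14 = 108.36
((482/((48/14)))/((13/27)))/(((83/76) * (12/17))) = 1634703/4316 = 378.75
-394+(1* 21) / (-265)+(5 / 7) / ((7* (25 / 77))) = -730434 / 1855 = -393.76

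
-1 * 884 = -884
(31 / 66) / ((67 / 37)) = 1147 / 4422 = 0.26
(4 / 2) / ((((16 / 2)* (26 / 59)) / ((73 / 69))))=4307 / 7176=0.60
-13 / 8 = -1.62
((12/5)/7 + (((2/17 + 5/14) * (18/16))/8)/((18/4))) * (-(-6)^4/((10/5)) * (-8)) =1103301/595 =1854.29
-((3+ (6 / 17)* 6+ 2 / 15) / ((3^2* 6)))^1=-1339 / 13770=-0.10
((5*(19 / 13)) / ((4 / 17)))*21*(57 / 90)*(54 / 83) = 268.74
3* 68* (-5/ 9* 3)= -340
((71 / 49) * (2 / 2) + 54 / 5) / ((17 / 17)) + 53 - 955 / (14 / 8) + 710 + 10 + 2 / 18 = 528419 / 2205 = 239.65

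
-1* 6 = -6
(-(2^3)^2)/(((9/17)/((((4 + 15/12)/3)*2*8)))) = -30464/9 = -3384.89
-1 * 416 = -416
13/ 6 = 2.17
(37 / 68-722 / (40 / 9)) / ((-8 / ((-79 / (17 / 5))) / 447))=-242988753 / 1156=-210197.88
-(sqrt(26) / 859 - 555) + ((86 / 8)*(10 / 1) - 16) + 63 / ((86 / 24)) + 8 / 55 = 3141793 / 4730 - sqrt(26) / 859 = 664.22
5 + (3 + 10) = 18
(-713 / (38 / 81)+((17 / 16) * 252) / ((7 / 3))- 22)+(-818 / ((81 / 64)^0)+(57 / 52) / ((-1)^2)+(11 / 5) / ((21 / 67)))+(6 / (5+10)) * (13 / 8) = -231993823 / 103740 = -2236.30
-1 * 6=-6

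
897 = 897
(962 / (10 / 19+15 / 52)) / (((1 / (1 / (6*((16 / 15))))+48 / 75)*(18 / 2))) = 594035 / 31878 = 18.63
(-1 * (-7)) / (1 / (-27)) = -189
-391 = -391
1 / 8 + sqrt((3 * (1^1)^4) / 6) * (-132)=1 / 8-66 * sqrt(2)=-93.21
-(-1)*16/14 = 8/7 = 1.14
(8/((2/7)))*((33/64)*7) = 1617/16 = 101.06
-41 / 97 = -0.42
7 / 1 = 7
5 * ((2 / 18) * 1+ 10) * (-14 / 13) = -490 / 9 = -54.44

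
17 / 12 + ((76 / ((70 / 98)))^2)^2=961231025537 / 7500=128164136.74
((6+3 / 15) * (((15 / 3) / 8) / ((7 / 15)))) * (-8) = -66.43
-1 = -1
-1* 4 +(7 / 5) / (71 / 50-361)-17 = -377629 / 17979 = -21.00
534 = 534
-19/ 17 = -1.12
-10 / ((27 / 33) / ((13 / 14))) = -715 / 63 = -11.35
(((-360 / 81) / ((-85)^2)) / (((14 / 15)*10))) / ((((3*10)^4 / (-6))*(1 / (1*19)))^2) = -0.00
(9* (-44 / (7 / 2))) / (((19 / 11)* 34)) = -4356 / 2261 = -1.93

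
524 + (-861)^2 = 741845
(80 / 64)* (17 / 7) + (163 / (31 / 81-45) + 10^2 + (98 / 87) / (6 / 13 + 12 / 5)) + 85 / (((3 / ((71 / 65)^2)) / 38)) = 36837395656759 / 26609195340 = 1384.39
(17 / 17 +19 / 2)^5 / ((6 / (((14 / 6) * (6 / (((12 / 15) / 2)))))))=47647845 / 64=744497.58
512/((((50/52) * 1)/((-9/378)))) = -6656/525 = -12.68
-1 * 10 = -10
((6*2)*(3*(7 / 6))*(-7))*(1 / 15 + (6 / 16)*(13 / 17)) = -35329 / 340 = -103.91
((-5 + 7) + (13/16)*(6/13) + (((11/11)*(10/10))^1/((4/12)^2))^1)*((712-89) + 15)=7257.25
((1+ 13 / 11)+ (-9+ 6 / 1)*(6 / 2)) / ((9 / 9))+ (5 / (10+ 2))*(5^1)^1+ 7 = 299 / 132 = 2.27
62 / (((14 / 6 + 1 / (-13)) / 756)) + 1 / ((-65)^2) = 965416736 / 46475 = 20772.82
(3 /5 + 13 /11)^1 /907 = 98 /49885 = 0.00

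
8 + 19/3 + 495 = 1528/3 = 509.33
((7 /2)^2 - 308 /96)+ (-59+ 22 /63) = -25003 /504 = -49.61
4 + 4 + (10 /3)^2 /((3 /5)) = 716 /27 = 26.52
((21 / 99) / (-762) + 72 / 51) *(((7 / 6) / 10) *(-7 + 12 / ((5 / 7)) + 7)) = 5913173 / 2137410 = 2.77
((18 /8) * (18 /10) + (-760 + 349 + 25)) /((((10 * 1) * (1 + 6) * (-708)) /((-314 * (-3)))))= 1199323 /165200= 7.26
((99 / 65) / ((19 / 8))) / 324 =22 / 11115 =0.00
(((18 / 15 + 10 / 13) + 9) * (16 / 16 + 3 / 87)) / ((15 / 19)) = 27094 / 1885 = 14.37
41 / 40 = 1.02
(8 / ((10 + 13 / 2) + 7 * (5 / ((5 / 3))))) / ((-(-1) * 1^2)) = 16 / 75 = 0.21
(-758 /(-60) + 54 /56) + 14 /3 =2557 /140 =18.26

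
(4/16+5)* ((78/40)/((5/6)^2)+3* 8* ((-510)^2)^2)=4262076630007371/500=8524153260014.74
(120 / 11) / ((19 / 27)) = 3240 / 209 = 15.50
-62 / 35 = -1.77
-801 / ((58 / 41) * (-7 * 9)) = 3649 / 406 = 8.99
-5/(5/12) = -12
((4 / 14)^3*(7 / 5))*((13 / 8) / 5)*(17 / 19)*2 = 442 / 23275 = 0.02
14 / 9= 1.56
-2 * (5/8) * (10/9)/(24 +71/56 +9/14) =-700/13059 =-0.05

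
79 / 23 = 3.43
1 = 1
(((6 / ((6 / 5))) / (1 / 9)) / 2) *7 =315 / 2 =157.50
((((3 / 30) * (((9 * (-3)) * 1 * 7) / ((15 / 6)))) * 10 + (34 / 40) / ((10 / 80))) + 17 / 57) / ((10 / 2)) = -19523 / 1425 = -13.70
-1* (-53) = 53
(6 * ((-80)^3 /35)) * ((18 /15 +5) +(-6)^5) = 4773765120 /7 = 681966445.71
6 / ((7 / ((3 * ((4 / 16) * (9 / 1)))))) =81 / 14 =5.79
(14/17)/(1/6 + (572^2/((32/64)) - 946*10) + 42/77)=924/723587575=0.00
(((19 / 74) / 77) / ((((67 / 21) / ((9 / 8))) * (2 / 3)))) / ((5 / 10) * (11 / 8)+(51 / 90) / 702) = 8102835 / 3162276854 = 0.00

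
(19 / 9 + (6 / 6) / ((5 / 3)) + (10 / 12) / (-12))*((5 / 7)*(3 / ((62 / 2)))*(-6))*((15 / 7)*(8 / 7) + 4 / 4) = -160719 / 42532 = -3.78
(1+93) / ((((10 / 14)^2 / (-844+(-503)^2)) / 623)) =144719409954 / 5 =28943881990.80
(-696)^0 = 1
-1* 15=-15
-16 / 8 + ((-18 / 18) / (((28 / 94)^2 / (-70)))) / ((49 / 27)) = 296843 / 686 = 432.72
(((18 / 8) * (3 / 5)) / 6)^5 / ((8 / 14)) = 0.00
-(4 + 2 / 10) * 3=-63 / 5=-12.60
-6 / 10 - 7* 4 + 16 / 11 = -1493 / 55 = -27.15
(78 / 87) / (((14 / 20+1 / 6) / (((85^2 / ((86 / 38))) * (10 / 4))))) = 10295625 / 1247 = 8256.32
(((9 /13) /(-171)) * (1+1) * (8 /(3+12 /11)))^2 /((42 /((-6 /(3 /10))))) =-61952 /518881545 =-0.00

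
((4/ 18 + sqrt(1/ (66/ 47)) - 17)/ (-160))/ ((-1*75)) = -151/ 108000 + sqrt(3102)/ 792000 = -0.00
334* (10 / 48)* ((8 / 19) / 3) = 1670 / 171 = 9.77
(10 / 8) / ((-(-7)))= 5 / 28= 0.18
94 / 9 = 10.44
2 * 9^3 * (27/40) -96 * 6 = 8163/20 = 408.15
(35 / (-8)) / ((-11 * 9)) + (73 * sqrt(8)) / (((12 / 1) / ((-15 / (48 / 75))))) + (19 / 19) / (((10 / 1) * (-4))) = 19 / 990-9125 * sqrt(2) / 32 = -403.25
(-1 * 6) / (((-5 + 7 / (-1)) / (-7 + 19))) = 6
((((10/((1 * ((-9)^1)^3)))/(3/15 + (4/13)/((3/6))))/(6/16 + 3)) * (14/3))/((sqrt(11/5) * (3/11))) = -72800 * sqrt(55)/9388791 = -0.06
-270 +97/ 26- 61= -8509/ 26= -327.27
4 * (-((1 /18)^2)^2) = -1 /26244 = -0.00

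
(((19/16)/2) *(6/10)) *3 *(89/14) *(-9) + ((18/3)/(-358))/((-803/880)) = -1789262457/29270080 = -61.13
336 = 336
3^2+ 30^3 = 27009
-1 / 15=-0.07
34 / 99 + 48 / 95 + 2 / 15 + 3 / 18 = 21607 / 18810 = 1.15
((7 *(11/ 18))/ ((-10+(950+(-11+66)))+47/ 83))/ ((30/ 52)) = 7553/ 1014120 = 0.01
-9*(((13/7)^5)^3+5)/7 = -460886677394764248/33232930569601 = -13868.37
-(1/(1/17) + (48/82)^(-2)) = -11473/576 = -19.92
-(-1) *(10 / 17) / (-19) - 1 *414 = -133732 / 323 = -414.03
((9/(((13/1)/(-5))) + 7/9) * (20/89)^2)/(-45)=25120/8340813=0.00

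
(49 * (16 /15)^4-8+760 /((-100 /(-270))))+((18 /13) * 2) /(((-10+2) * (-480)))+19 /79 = 7013241759817 /3327480000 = 2107.67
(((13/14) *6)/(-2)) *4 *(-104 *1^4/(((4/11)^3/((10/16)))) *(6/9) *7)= 1124695/16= 70293.44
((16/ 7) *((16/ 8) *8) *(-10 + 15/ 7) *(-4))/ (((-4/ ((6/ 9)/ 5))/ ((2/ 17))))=-11264/ 2499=-4.51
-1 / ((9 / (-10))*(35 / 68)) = 136 / 63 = 2.16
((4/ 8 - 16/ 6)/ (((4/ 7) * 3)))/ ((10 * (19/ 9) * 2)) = -0.03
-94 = -94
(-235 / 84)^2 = 55225 / 7056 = 7.83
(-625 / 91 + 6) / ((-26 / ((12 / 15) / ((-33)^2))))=158 / 6441435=0.00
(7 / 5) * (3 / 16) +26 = 2101 / 80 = 26.26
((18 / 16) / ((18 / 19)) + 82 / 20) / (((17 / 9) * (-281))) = -3807 / 382160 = -0.01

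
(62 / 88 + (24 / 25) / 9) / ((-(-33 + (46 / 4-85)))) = 2677 / 351450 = 0.01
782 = 782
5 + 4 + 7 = 16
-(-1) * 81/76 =81/76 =1.07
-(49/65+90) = -5899/65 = -90.75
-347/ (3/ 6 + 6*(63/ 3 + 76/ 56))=-4858/ 1885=-2.58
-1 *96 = -96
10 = 10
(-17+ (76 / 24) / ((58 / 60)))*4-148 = -5884 / 29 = -202.90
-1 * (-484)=484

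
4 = 4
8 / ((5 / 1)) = 1.60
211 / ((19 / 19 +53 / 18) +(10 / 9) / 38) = 8018 / 151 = 53.10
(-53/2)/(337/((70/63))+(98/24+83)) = -1590/23423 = -0.07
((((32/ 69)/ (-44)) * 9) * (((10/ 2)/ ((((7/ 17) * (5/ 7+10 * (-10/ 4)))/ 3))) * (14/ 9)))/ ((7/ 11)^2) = 88/ 161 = 0.55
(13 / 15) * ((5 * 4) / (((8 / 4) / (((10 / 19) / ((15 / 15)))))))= 260 / 57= 4.56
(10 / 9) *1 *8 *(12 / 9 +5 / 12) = 140 / 9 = 15.56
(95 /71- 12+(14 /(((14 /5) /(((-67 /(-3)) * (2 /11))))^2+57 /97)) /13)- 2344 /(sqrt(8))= -586 * sqrt(2)- 51533914036 /5340866583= -838.38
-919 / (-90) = 919 / 90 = 10.21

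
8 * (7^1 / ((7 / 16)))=128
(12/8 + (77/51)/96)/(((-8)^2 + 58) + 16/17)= 7421/601920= 0.01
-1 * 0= 0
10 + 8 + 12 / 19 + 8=506 / 19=26.63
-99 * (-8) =792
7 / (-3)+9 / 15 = -26 / 15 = -1.73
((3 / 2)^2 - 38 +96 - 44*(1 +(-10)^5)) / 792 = 17600065 / 3168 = 5555.58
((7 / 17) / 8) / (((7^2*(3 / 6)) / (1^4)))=1 / 476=0.00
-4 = -4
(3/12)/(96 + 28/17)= 17/6640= 0.00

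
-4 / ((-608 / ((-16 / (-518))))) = 1 / 4921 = 0.00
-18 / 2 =-9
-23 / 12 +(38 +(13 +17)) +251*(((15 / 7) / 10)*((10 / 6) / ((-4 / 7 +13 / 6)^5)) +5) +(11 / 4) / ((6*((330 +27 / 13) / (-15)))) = 1329.74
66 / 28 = 33 / 14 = 2.36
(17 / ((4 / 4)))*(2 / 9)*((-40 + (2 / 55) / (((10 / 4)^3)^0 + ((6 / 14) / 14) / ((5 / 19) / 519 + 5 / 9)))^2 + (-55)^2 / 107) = 690000313737192141350 / 112362636427231641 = 6140.83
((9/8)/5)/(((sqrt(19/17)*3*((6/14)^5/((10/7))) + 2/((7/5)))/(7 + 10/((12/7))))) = 80851334025/39980465242 - 404325999*sqrt(323)/159921860968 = 1.98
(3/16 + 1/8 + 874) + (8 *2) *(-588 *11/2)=-813915/16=-50869.69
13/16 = 0.81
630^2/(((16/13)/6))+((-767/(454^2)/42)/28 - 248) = 468941942493265/242392416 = 1934639.50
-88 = -88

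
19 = 19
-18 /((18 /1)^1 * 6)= -1 /6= -0.17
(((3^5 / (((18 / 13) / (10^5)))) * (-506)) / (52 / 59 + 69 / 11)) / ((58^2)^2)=-360207168750 / 3283905683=-109.69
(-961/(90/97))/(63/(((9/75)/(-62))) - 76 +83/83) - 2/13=-4660679/38171250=-0.12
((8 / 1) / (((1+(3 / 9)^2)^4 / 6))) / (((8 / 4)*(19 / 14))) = 137781 / 11875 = 11.60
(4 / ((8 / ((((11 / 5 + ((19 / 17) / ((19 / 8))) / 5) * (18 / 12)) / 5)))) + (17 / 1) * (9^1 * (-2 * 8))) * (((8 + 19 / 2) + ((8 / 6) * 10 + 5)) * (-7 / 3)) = 27832567 / 136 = 204651.23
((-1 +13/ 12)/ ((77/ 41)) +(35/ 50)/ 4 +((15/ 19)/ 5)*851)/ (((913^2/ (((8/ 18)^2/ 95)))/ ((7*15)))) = 47256466/ 1340591512095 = 0.00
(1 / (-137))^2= 0.00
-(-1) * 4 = 4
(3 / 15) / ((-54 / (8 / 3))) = -4 / 405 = -0.01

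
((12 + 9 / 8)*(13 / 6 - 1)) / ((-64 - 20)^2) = 5 / 2304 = 0.00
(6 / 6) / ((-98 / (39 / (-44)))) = 39 / 4312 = 0.01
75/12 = 6.25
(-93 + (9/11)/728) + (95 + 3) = 40049/8008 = 5.00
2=2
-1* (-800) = 800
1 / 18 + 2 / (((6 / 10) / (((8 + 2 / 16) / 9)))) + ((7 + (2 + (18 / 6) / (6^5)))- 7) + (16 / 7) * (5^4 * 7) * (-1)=-25906871 / 2592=-9994.93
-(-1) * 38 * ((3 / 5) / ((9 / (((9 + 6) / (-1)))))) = -38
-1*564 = -564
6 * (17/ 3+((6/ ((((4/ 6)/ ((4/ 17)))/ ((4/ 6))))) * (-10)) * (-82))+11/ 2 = 237503/ 34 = 6985.38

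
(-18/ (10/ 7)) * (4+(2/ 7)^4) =-17316/ 343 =-50.48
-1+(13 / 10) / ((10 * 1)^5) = -999987 / 1000000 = -1.00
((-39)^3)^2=3518743761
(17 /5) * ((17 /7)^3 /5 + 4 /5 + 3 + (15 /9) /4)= 495499 /20580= 24.08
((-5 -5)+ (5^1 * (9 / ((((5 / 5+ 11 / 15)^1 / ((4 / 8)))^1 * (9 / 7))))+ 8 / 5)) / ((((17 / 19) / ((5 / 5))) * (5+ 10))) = 2793 / 22100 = 0.13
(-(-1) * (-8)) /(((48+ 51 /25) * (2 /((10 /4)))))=-250 /1251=-0.20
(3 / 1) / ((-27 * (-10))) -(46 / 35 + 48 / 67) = -85247 / 42210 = -2.02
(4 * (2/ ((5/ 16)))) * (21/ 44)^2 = 3528/ 605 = 5.83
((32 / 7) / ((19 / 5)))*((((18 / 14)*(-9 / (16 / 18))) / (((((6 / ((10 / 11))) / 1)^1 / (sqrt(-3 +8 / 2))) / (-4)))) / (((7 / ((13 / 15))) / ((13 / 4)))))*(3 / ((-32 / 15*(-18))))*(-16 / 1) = -342225 / 71687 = -4.77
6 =6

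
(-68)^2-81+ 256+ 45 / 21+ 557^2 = 2205351 / 7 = 315050.14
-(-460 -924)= 1384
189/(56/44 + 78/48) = 5544/85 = 65.22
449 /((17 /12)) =5388 /17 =316.94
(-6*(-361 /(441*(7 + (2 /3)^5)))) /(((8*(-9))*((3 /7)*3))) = -0.01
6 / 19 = 0.32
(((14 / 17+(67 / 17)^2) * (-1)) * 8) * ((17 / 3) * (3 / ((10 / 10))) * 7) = -15571.29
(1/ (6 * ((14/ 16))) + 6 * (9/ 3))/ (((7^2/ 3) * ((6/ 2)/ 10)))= 3820/ 1029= 3.71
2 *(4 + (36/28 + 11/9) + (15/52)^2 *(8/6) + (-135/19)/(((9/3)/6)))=-6142945/404586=-15.18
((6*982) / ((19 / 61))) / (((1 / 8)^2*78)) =3833728 / 247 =15521.17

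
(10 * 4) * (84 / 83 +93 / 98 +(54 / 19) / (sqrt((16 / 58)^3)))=319020 / 4067 +3915 * sqrt(58) / 38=863.07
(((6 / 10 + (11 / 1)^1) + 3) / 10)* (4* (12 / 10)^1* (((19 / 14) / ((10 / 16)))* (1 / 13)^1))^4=404010079617024 / 669677353515625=0.60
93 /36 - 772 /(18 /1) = -1451 /36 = -40.31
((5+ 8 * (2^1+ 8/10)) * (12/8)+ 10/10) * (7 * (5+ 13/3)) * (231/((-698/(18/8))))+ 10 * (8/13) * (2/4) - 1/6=-556747753/272220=-2045.21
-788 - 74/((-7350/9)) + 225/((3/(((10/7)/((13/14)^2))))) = -137391941/207025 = -663.65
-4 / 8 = -1 / 2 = -0.50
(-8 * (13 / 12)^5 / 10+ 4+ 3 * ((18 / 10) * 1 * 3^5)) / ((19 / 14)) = 30138283 / 31104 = 968.95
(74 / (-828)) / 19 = -37 / 7866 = -0.00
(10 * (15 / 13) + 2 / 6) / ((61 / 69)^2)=734781 / 48373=15.19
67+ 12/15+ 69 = 684/5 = 136.80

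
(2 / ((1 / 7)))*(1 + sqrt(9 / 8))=28.85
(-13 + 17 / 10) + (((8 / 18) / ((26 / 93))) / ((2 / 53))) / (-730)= -161677 / 14235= -11.36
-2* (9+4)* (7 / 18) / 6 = -91 / 54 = -1.69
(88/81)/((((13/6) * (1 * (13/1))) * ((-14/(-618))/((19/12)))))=86108/31941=2.70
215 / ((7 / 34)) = 7310 / 7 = 1044.29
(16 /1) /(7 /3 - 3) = -24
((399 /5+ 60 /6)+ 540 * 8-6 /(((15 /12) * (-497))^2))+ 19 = 27348836384 /6175225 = 4428.80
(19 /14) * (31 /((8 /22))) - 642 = -29473 /56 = -526.30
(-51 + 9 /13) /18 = -109 /39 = -2.79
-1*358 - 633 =-991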